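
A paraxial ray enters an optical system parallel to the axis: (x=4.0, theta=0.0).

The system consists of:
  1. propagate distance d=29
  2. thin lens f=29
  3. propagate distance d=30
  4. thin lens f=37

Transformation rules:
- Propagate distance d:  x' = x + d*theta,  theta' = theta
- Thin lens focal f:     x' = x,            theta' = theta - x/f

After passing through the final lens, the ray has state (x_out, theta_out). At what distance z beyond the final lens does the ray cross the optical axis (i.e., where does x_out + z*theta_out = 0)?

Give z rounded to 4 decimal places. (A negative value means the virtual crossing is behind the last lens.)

Answer: -1.0278

Derivation:
Initial: x=4.0000 theta=0.0000
After 1 (propagate distance d=29): x=4.0000 theta=0.0000
After 2 (thin lens f=29): x=4.0000 theta=-4/29 (≈-0.1379)
After 3 (propagate distance d=30): x=-4/29 (≈-0.1379) theta=-4/29 (≈-0.1379)
After 4 (thin lens f=37): x=-4/29 (≈-0.1379) theta=-144/1073 (≈-0.1342)
z_focus = -x_out/theta_out = -(-4/29)/(-144/1073) = -37/36 ≈ -1.0278
Rounded to 4 decimal places: z = -1.0278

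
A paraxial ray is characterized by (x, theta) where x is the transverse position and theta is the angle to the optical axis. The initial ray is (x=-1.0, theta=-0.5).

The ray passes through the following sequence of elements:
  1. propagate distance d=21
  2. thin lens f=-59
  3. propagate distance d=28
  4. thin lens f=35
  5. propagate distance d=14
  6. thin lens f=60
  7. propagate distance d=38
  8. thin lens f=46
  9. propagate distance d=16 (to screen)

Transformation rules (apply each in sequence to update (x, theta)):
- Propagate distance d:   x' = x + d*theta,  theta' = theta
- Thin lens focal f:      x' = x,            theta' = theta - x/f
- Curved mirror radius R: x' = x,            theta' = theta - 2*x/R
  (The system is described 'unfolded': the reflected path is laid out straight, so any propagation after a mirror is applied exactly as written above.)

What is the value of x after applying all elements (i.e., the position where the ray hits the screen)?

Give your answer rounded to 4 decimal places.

Answer: 8.5113

Derivation:
Initial: x=-1.0000 theta=-0.5000
After 1 (propagate distance d=21): x=-11.5000 theta=-0.5000
After 2 (thin lens f=-59): x=-11.5000 theta=-41/59 (≈-0.6949)
After 3 (propagate distance d=28): x=-3653/118 (≈-30.9576) theta=-41/59 (≈-0.6949)
After 4 (thin lens f=35): x=-3653/118 (≈-30.9576) theta=783/4130 (≈0.1896)
After 5 (propagate distance d=14): x=-16699/590 (≈-28.3034) theta=783/4130 (≈0.1896)
After 6 (thin lens f=60): x=-16699/590 (≈-28.3034) theta=163873/247800 (≈0.6613)
After 7 (propagate distance d=38): x=-393203/123900 (≈-3.1736) theta=163873/247800 (≈0.6613)
After 8 (thin lens f=46): x=-393203/123900 (≈-3.1736) theta=2081141/2849700 (≈0.7303)
After 9 (propagate distance d=16 (to screen)): x=3464941/407100 (≈8.5113) theta=2081141/2849700 (≈0.7303)
Rounded to 4 decimal places: x = 8.5113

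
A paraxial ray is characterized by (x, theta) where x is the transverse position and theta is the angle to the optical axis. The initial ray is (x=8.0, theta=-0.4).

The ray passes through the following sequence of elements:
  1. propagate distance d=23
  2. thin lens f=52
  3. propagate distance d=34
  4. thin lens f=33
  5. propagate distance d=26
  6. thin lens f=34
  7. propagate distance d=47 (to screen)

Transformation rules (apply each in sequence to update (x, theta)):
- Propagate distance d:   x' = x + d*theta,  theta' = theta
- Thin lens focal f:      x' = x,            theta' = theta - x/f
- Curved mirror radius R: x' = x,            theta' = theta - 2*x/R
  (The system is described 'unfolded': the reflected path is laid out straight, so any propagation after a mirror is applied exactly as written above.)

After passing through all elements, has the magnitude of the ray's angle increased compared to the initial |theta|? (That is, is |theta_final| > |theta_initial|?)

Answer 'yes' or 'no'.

Answer: yes

Derivation:
Initial: x=8.0000 theta=-0.4000
After 1 (propagate distance d=23): x=-1.2000 theta=-0.4000
After 2 (thin lens f=52): x=-1.2000 theta=-49/130 (≈-0.3769)
After 3 (propagate distance d=34): x=-911/65 (≈-14.0154) theta=-49/130 (≈-0.3769)
After 4 (thin lens f=33): x=-911/65 (≈-14.0154) theta=41/858 (≈0.0478)
After 5 (propagate distance d=26): x=-27398/2145 (≈-12.7730) theta=41/858 (≈0.0478)
After 6 (thin lens f=34): x=-27398/2145 (≈-12.7730) theta=30883/72930 (≈0.4235)
After 7 (propagate distance d=47 (to screen)): x=173323/24310 (≈7.1297) theta=30883/72930 (≈0.4235)
|theta_initial|=0.4000 |theta_final|=30883/72930 (≈0.4235) -> increased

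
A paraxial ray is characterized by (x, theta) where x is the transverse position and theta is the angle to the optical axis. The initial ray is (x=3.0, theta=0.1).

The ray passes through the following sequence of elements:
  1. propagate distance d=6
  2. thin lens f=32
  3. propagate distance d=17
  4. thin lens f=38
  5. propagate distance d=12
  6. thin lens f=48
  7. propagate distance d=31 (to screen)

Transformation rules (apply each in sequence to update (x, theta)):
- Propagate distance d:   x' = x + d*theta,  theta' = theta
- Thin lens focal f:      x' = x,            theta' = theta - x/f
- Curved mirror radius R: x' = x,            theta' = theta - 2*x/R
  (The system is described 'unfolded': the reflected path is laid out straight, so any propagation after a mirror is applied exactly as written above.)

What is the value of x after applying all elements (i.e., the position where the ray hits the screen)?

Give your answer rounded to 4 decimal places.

Initial: x=3.0000 theta=0.1000
After 1 (propagate distance d=6): x=3.6000 theta=0.1000
After 2 (thin lens f=32): x=3.6000 theta=-0.0125
After 3 (propagate distance d=17): x=3.3875 theta=-0.0125
After 4 (thin lens f=38): x=3.3875 theta=-309/3040 (≈-0.1016)
After 5 (propagate distance d=12): x=659/304 (≈2.1678) theta=-309/3040 (≈-0.1016)
After 6 (thin lens f=48): x=659/304 (≈2.1678) theta=-10711/72960 (≈-0.1468)
After 7 (propagate distance d=31 (to screen)): x=-173881/72960 (≈-2.3832) theta=-10711/72960 (≈-0.1468)
Rounded to 4 decimal places: x = -2.3832

Answer: -2.3832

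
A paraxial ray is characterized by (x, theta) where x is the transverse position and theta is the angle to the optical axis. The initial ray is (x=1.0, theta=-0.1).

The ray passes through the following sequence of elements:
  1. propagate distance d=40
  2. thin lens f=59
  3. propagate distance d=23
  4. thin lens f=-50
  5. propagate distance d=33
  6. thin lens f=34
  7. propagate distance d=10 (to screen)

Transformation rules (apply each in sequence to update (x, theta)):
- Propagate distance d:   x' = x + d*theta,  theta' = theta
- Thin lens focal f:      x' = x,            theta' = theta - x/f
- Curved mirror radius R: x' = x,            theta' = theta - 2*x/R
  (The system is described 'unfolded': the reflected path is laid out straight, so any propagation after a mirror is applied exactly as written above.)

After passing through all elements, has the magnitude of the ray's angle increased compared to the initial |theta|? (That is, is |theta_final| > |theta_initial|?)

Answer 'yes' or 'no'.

Initial: x=1.0000 theta=-0.1000
After 1 (propagate distance d=40): x=-3.0000 theta=-0.1000
After 2 (thin lens f=59): x=-3.0000 theta=-29/590 (≈-0.0492)
After 3 (propagate distance d=23): x=-2437/590 (≈-4.1305) theta=-29/590 (≈-0.0492)
After 4 (thin lens f=-50): x=-2437/590 (≈-4.1305) theta=-3887/29500 (≈-0.1318)
After 5 (propagate distance d=33): x=-250121/29500 (≈-8.4787) theta=-3887/29500 (≈-0.1318)
After 6 (thin lens f=34): x=-250121/29500 (≈-8.4787) theta=6939/59000 (≈0.1176)
After 7 (propagate distance d=10 (to screen)): x=-107713/14750 (≈-7.3026) theta=6939/59000 (≈0.1176)
|theta_initial|=0.1000 |theta_final|=6939/59000 (≈0.1176) -> increased

Answer: yes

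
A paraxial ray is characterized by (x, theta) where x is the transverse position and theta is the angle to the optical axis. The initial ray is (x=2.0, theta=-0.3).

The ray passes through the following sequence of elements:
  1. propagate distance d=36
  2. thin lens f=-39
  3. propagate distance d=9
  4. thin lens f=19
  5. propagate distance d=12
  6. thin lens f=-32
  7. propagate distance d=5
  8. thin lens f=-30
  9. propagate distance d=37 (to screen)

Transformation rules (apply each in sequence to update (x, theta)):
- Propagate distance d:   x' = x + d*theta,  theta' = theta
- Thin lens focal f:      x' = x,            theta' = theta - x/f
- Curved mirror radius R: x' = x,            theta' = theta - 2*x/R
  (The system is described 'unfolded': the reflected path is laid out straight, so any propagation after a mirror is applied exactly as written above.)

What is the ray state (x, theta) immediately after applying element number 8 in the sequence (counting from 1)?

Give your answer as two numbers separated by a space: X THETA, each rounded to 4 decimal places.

Initial: x=2.0000 theta=-0.3000
After 1 (propagate distance d=36): x=-8.8000 theta=-0.3000
After 2 (thin lens f=-39): x=-8.8000 theta=-41/78 (≈-0.5256)
After 3 (propagate distance d=9): x=-1759/130 (≈-13.5308) theta=-41/78 (≈-0.5256)
After 4 (thin lens f=19): x=-1759/130 (≈-13.5308) theta=691/3705 (≈0.1865)
After 5 (propagate distance d=12): x=-27893/2470 (≈-11.2927) theta=691/3705 (≈0.1865)
After 6 (thin lens f=-32): x=-27893/2470 (≈-11.2927) theta=-607/3648 (≈-0.1664)
After 7 (propagate distance d=5): x=-2875003/237120 (≈-12.1247) theta=-607/3648 (≈-0.1664)
After 8 (thin lens f=-30): x=-2875003/237120 (≈-12.1247) theta=-4058653/7113600 (≈-0.5705)
Rounded to 4 decimal places: x = -12.1247, theta = -0.5705

Answer: -12.1247 -0.5705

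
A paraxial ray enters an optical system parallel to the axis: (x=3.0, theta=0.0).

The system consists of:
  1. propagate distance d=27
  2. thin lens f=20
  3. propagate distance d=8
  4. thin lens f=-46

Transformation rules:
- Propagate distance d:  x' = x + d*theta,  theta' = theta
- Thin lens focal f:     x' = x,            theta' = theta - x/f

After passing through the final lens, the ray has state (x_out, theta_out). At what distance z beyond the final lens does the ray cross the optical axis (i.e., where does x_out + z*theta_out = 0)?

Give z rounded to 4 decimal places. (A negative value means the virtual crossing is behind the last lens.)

Answer: 16.2353

Derivation:
Initial: x=3.0000 theta=0.0000
After 1 (propagate distance d=27): x=3.0000 theta=0.0000
After 2 (thin lens f=20): x=3.0000 theta=-0.1500
After 3 (propagate distance d=8): x=1.8000 theta=-0.1500
After 4 (thin lens f=-46): x=1.8000 theta=-51/460 (≈-0.1109)
z_focus = -x_out/theta_out = -(1.8000)/(-51/460) = 276/17 ≈ 16.2353
Rounded to 4 decimal places: z = 16.2353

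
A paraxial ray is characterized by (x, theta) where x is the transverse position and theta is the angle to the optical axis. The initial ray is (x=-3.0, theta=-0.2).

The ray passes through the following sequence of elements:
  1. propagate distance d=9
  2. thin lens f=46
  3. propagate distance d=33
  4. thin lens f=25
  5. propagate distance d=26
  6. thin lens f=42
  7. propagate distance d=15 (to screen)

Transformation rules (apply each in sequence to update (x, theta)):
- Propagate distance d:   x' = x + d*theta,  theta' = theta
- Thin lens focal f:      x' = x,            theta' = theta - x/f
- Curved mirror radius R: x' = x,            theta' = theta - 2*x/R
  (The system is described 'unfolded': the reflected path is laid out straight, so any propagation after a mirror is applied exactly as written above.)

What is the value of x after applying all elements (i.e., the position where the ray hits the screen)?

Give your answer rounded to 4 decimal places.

Answer: 1.9450

Derivation:
Initial: x=-3.0000 theta=-0.2000
After 1 (propagate distance d=9): x=-4.8000 theta=-0.2000
After 2 (thin lens f=46): x=-4.8000 theta=-11/115 (≈-0.0957)
After 3 (propagate distance d=33): x=-183/23 (≈-7.9565) theta=-11/115 (≈-0.0957)
After 4 (thin lens f=25): x=-183/23 (≈-7.9565) theta=128/575 (≈0.2226)
After 5 (propagate distance d=26): x=-1247/575 (≈-2.1687) theta=128/575 (≈0.2226)
After 6 (thin lens f=42): x=-1247/575 (≈-2.1687) theta=6623/24150 (≈0.2742)
After 7 (propagate distance d=15 (to screen)): x=15657/8050 (≈1.9450) theta=6623/24150 (≈0.2742)
Rounded to 4 decimal places: x = 1.9450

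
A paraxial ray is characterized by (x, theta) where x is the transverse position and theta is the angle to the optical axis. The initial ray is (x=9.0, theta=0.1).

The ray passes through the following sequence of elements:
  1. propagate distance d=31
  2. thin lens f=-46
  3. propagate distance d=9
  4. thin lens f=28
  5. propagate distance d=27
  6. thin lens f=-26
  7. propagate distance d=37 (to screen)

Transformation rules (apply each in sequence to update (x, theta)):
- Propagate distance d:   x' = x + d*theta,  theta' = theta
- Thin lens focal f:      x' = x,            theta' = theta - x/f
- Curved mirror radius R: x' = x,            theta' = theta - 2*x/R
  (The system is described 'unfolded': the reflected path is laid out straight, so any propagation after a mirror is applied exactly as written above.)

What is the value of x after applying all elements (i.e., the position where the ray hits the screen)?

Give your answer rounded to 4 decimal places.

Initial: x=9.0000 theta=0.1000
After 1 (propagate distance d=31): x=12.1000 theta=0.1000
After 2 (thin lens f=-46): x=12.1000 theta=167/460 (≈0.3630)
After 3 (propagate distance d=9): x=7069/460 (≈15.3674) theta=167/460 (≈0.3630)
After 4 (thin lens f=28): x=7069/460 (≈15.3674) theta=-2393/12880 (≈-0.1858)
After 5 (propagate distance d=27): x=133321/12880 (≈10.3510) theta=-2393/12880 (≈-0.1858)
After 6 (thin lens f=-26): x=133321/12880 (≈10.3510) theta=71103/334880 (≈0.2123)
After 7 (propagate distance d=37 (to screen)): x=6097157/334880 (≈18.2070) theta=71103/334880 (≈0.2123)
Rounded to 4 decimal places: x = 18.2070

Answer: 18.2070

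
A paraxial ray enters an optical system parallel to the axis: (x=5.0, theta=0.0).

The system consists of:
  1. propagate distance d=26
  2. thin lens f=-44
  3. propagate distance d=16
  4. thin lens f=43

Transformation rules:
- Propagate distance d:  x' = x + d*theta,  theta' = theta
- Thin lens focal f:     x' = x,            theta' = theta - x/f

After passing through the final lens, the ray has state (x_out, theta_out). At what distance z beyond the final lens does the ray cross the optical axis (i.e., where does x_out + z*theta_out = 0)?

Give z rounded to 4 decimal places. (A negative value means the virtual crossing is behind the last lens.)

Answer: 151.7647

Derivation:
Initial: x=5.0000 theta=0.0000
After 1 (propagate distance d=26): x=5.0000 theta=0.0000
After 2 (thin lens f=-44): x=5.0000 theta=5/44 (≈0.1136)
After 3 (propagate distance d=16): x=75/11 (≈6.8182) theta=5/44 (≈0.1136)
After 4 (thin lens f=43): x=75/11 (≈6.8182) theta=-85/1892 (≈-0.0449)
z_focus = -x_out/theta_out = -(75/11)/(-85/1892) = 2580/17 ≈ 151.7647
Rounded to 4 decimal places: z = 151.7647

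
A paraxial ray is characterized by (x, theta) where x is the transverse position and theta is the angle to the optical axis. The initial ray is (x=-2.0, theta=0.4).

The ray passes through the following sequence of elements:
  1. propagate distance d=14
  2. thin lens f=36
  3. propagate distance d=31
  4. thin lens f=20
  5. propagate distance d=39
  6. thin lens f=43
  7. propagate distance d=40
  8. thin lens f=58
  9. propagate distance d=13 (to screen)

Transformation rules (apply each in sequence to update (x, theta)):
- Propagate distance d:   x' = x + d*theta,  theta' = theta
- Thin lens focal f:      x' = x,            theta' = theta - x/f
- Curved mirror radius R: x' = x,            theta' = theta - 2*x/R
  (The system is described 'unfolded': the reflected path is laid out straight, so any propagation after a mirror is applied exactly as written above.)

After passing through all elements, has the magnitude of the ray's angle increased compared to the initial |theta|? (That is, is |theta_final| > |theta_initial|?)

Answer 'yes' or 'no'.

Answer: no

Derivation:
Initial: x=-2.0000 theta=0.4000
After 1 (propagate distance d=14): x=3.6000 theta=0.4000
After 2 (thin lens f=36): x=3.6000 theta=0.3000
After 3 (propagate distance d=31): x=12.9000 theta=0.3000
After 4 (thin lens f=20): x=12.9000 theta=-0.3450
After 5 (propagate distance d=39): x=-0.5550 theta=-0.3450
After 6 (thin lens f=43): x=-0.5550 theta=-357/1075 (≈-0.3321)
After 7 (propagate distance d=40): x=-119013/8600 (≈-13.8387) theta=-357/1075 (≈-0.3321)
After 8 (thin lens f=58): x=-119013/8600 (≈-13.8387) theta=-9327/99760 (≈-0.0935)
After 9 (propagate distance d=13 (to screen)): x=-7509009/498800 (≈-15.0541) theta=-9327/99760 (≈-0.0935)
|theta_initial|=0.4000 |theta_final|=9327/99760 (≈0.0935) -> not increased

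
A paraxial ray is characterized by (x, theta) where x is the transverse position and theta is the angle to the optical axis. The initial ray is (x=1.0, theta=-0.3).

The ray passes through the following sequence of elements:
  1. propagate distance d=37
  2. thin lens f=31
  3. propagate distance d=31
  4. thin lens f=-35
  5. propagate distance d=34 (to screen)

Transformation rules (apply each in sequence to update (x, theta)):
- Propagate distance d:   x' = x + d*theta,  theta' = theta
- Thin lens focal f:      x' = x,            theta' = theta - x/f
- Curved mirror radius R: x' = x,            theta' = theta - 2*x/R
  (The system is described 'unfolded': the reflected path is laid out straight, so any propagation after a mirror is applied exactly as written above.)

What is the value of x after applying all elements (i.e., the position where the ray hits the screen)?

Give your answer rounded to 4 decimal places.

Initial: x=1.0000 theta=-0.3000
After 1 (propagate distance d=37): x=-10.1000 theta=-0.3000
After 2 (thin lens f=31): x=-10.1000 theta=4/155 (≈0.0258)
After 3 (propagate distance d=31): x=-9.3000 theta=4/155 (≈0.0258)
After 4 (thin lens f=-35): x=-9.3000 theta=-2603/10850 (≈-0.2399)
After 5 (propagate distance d=34 (to screen)): x=-189407/10850 (≈-17.4569) theta=-2603/10850 (≈-0.2399)
Rounded to 4 decimal places: x = -17.4569

Answer: -17.4569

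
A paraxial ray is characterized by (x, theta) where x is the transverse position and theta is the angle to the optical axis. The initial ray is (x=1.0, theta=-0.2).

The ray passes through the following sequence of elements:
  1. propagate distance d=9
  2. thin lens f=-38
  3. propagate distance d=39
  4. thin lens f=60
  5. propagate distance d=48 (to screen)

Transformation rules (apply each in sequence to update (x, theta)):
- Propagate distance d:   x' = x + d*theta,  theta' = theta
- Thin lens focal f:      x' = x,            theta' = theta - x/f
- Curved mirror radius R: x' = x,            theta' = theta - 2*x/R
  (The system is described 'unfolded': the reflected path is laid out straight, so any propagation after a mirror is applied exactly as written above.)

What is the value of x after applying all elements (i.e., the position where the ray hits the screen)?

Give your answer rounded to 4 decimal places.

Initial: x=1.0000 theta=-0.2000
After 1 (propagate distance d=9): x=-0.8000 theta=-0.2000
After 2 (thin lens f=-38): x=-0.8000 theta=-21/95 (≈-0.2211)
After 3 (propagate distance d=39): x=-179/19 (≈-9.4211) theta=-21/95 (≈-0.2211)
After 4 (thin lens f=60): x=-179/19 (≈-9.4211) theta=-73/1140 (≈-0.0640)
After 5 (propagate distance d=48 (to screen)): x=-1187/95 (≈-12.4947) theta=-73/1140 (≈-0.0640)
Rounded to 4 decimal places: x = -12.4947

Answer: -12.4947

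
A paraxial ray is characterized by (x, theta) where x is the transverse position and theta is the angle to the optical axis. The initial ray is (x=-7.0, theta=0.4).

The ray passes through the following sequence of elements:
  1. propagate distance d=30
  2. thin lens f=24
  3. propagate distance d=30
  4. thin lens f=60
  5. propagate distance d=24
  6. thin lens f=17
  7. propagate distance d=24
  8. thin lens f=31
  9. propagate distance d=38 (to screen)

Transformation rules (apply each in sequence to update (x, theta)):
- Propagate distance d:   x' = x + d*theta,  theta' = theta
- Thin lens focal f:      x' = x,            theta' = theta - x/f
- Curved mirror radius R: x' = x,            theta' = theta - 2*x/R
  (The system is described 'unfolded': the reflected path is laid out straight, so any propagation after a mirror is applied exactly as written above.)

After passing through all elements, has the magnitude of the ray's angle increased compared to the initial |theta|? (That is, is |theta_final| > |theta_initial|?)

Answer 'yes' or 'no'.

Initial: x=-7.0000 theta=0.4000
After 1 (propagate distance d=30): x=5.0000 theta=0.4000
After 2 (thin lens f=24): x=5.0000 theta=23/120 (≈0.1917)
After 3 (propagate distance d=30): x=10.7500 theta=23/120 (≈0.1917)
After 4 (thin lens f=60): x=10.7500 theta=0.0125
After 5 (propagate distance d=24): x=11.0500 theta=0.0125
After 6 (thin lens f=17): x=11.0500 theta=-0.6375
After 7 (propagate distance d=24): x=-4.2500 theta=-0.6375
After 8 (thin lens f=31): x=-4.2500 theta=-1241/2480 (≈-0.5004)
After 9 (propagate distance d=38 (to screen)): x=-28849/1240 (≈-23.2653) theta=-1241/2480 (≈-0.5004)
|theta_initial|=0.4000 |theta_final|=1241/2480 (≈0.5004) -> increased

Answer: yes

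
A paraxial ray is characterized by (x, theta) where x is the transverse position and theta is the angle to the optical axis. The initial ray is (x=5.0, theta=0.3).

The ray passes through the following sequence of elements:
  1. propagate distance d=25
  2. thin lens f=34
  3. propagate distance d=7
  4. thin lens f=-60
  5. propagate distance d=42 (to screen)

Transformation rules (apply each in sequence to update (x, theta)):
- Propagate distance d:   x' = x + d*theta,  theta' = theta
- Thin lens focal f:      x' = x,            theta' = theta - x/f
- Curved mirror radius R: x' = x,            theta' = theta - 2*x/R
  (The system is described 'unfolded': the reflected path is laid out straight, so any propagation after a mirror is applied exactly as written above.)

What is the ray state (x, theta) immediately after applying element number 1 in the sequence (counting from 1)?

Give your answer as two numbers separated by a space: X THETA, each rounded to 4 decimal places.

Answer: 12.5000 0.3000

Derivation:
Initial: x=5.0000 theta=0.3000
After 1 (propagate distance d=25): x=12.5000 theta=0.3000
Rounded to 4 decimal places: x = 12.5000, theta = 0.3000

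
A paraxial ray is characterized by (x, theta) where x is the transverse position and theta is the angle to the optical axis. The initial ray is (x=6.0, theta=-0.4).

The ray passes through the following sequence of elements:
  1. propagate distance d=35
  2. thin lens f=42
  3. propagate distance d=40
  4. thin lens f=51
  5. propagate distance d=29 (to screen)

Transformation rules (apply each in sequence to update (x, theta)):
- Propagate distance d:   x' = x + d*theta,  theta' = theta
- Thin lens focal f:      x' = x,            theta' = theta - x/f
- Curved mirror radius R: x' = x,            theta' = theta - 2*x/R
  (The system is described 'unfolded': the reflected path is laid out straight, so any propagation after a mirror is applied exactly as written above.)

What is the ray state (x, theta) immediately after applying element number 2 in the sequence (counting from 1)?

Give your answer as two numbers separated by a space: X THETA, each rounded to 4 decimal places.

Initial: x=6.0000 theta=-0.4000
After 1 (propagate distance d=35): x=-8.0000 theta=-0.4000
After 2 (thin lens f=42): x=-8.0000 theta=-22/105 (≈-0.2095)
Rounded to 4 decimal places: x = -8.0000, theta = -0.2095

Answer: -8.0000 -0.2095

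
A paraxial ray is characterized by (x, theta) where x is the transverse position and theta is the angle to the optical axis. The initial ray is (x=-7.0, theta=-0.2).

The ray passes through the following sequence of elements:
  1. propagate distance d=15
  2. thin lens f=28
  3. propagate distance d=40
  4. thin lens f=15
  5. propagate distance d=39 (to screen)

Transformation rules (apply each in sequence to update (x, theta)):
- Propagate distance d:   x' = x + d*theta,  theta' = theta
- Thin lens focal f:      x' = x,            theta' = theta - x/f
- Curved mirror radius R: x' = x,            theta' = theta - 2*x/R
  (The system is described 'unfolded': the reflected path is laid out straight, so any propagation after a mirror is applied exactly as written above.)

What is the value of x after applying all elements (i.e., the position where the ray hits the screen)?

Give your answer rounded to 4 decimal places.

Answer: 12.0714

Derivation:
Initial: x=-7.0000 theta=-0.2000
After 1 (propagate distance d=15): x=-10.0000 theta=-0.2000
After 2 (thin lens f=28): x=-10.0000 theta=11/70 (≈0.1571)
After 3 (propagate distance d=40): x=-26/7 (≈-3.7143) theta=11/70 (≈0.1571)
After 4 (thin lens f=15): x=-26/7 (≈-3.7143) theta=17/42 (≈0.4048)
After 5 (propagate distance d=39 (to screen)): x=169/14 (≈12.0714) theta=17/42 (≈0.4048)
Rounded to 4 decimal places: x = 12.0714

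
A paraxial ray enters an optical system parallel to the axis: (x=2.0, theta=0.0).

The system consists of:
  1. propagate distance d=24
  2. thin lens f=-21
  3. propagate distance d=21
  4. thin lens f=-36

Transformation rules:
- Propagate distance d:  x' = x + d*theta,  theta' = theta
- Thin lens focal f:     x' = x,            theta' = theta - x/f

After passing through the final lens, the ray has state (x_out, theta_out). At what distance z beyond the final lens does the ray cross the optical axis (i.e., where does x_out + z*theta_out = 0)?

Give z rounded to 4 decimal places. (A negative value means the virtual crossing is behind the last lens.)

Answer: -19.3846

Derivation:
Initial: x=2.0000 theta=0.0000
After 1 (propagate distance d=24): x=2.0000 theta=0.0000
After 2 (thin lens f=-21): x=2.0000 theta=2/21 (≈0.0952)
After 3 (propagate distance d=21): x=4.0000 theta=2/21 (≈0.0952)
After 4 (thin lens f=-36): x=4.0000 theta=13/63 (≈0.2063)
z_focus = -x_out/theta_out = -(4.0000)/(13/63) = -252/13 ≈ -19.3846
Rounded to 4 decimal places: z = -19.3846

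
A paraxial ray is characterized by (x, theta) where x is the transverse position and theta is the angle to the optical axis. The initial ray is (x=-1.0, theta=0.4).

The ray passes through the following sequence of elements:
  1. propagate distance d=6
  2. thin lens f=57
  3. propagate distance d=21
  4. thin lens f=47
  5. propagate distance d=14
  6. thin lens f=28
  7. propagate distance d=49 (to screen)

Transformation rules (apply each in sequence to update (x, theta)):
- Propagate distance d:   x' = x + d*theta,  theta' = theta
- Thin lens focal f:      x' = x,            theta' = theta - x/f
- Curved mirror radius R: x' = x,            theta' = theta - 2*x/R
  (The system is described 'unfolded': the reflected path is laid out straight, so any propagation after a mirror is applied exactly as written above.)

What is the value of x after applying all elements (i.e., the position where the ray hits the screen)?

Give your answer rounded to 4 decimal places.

Initial: x=-1.0000 theta=0.4000
After 1 (propagate distance d=6): x=1.4000 theta=0.4000
After 2 (thin lens f=57): x=1.4000 theta=107/285 (≈0.3754)
After 3 (propagate distance d=21): x=882/95 (≈9.2842) theta=107/285 (≈0.3754)
After 4 (thin lens f=47): x=882/95 (≈9.2842) theta=2383/13395 (≈0.1779)
After 5 (propagate distance d=14): x=157724/13395 (≈11.7748) theta=2383/13395 (≈0.1779)
After 6 (thin lens f=28): x=157724/13395 (≈11.7748) theta=-650/2679 (≈-0.2426)
After 7 (propagate distance d=49 (to screen)): x=-1526/13395 (≈-0.1139) theta=-650/2679 (≈-0.2426)
Rounded to 4 decimal places: x = -0.1139

Answer: -0.1139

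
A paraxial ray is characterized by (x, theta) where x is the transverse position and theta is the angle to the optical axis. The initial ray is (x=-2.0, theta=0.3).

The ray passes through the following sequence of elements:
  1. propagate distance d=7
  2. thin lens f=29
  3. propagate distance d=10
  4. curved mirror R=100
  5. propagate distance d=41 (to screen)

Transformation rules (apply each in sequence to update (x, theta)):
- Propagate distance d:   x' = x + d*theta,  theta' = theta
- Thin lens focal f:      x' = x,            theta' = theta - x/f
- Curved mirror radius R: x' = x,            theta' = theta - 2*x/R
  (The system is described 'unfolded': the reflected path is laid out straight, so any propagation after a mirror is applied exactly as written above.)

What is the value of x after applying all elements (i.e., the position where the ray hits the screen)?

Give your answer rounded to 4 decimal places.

Initial: x=-2.0000 theta=0.3000
After 1 (propagate distance d=7): x=0.1000 theta=0.3000
After 2 (thin lens f=29): x=0.1000 theta=43/145 (≈0.2966)
After 3 (propagate distance d=10): x=889/290 (≈3.0655) theta=43/145 (≈0.2966)
After 4 (curved mirror R=100): x=889/290 (≈3.0655) theta=3411/14500 (≈0.2352)
After 5 (propagate distance d=41 (to screen)): x=184301/14500 (≈12.7104) theta=3411/14500 (≈0.2352)
Rounded to 4 decimal places: x = 12.7104

Answer: 12.7104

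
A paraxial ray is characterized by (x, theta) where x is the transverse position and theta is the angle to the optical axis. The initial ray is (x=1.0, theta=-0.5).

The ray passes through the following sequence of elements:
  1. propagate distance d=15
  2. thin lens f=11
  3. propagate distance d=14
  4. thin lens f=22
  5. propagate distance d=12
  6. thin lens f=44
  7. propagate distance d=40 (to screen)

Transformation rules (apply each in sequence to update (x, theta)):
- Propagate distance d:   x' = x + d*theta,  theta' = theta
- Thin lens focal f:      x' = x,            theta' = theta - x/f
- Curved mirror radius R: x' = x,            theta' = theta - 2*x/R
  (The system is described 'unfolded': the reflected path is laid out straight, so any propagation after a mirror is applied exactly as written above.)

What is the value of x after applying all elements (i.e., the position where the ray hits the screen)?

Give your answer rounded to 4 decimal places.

Initial: x=1.0000 theta=-0.5000
After 1 (propagate distance d=15): x=-6.5000 theta=-0.5000
After 2 (thin lens f=11): x=-6.5000 theta=1/11 (≈0.0909)
After 3 (propagate distance d=14): x=-115/22 (≈-5.2273) theta=1/11 (≈0.0909)
After 4 (thin lens f=22): x=-115/22 (≈-5.2273) theta=159/484 (≈0.3285)
After 5 (propagate distance d=12): x=-311/242 (≈-1.2851) theta=159/484 (≈0.3285)
After 6 (thin lens f=44): x=-311/242 (≈-1.2851) theta=3809/10648 (≈0.3577)
After 7 (propagate distance d=40 (to screen)): x=34669/2662 (≈13.0237) theta=3809/10648 (≈0.3577)
Rounded to 4 decimal places: x = 13.0237

Answer: 13.0237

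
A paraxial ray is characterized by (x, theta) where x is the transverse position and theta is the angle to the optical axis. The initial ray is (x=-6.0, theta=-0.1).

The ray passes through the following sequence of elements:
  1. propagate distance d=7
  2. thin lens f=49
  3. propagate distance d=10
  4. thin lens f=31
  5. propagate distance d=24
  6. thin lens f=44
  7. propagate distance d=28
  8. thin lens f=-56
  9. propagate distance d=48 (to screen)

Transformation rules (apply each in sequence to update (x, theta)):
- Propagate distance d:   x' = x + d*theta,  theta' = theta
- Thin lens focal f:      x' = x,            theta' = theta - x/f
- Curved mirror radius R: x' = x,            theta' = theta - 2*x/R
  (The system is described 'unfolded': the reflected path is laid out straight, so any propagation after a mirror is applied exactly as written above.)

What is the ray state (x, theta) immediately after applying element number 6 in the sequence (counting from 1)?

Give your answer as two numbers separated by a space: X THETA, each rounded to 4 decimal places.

Answer: -0.5483 0.2535

Derivation:
Initial: x=-6.0000 theta=-0.1000
After 1 (propagate distance d=7): x=-6.7000 theta=-0.1000
After 2 (thin lens f=49): x=-6.7000 theta=9/245 (≈0.0367)
After 3 (propagate distance d=10): x=-3103/490 (≈-6.3327) theta=9/245 (≈0.0367)
After 4 (thin lens f=31): x=-3103/490 (≈-6.3327) theta=523/2170 (≈0.2410)
After 5 (propagate distance d=24): x=-8329/15190 (≈-0.5483) theta=523/2170 (≈0.2410)
After 6 (thin lens f=44): x=-8329/15190 (≈-0.5483) theta=169413/668360 (≈0.2535)
Rounded to 4 decimal places: x = -0.5483, theta = 0.2535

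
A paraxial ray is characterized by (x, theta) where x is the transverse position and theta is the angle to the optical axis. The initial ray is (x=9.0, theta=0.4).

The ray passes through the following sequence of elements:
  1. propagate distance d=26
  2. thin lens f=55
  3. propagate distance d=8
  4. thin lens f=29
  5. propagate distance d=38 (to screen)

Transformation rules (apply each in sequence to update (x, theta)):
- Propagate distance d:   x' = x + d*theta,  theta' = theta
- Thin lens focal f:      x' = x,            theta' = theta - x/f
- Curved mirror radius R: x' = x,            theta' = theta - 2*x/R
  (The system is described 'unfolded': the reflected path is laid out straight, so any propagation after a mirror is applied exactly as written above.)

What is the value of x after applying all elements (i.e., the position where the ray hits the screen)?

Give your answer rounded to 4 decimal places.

Answer: -4.3417

Derivation:
Initial: x=9.0000 theta=0.4000
After 1 (propagate distance d=26): x=19.4000 theta=0.4000
After 2 (thin lens f=55): x=19.4000 theta=13/275 (≈0.0473)
After 3 (propagate distance d=8): x=5439/275 (≈19.7782) theta=13/275 (≈0.0473)
After 4 (thin lens f=29): x=5439/275 (≈19.7782) theta=-5062/7975 (≈-0.6347)
After 5 (propagate distance d=38 (to screen)): x=-1385/319 (≈-4.3417) theta=-5062/7975 (≈-0.6347)
Rounded to 4 decimal places: x = -4.3417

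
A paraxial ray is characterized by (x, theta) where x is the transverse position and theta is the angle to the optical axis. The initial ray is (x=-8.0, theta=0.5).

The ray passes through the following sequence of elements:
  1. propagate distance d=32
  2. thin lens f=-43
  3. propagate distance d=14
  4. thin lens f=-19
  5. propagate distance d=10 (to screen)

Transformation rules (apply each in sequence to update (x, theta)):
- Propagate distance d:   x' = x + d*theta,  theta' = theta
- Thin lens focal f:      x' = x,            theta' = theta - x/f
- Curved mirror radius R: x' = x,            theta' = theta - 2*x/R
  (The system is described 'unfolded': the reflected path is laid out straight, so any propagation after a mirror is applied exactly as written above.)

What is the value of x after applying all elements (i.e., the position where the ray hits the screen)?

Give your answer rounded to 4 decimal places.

Initial: x=-8.0000 theta=0.5000
After 1 (propagate distance d=32): x=8.0000 theta=0.5000
After 2 (thin lens f=-43): x=8.0000 theta=59/86 (≈0.6860)
After 3 (propagate distance d=14): x=757/43 (≈17.6047) theta=59/86 (≈0.6860)
After 4 (thin lens f=-19): x=757/43 (≈17.6047) theta=2635/1634 (≈1.6126)
After 5 (propagate distance d=10 (to screen)): x=27558/817 (≈33.7307) theta=2635/1634 (≈1.6126)
Rounded to 4 decimal places: x = 33.7307

Answer: 33.7307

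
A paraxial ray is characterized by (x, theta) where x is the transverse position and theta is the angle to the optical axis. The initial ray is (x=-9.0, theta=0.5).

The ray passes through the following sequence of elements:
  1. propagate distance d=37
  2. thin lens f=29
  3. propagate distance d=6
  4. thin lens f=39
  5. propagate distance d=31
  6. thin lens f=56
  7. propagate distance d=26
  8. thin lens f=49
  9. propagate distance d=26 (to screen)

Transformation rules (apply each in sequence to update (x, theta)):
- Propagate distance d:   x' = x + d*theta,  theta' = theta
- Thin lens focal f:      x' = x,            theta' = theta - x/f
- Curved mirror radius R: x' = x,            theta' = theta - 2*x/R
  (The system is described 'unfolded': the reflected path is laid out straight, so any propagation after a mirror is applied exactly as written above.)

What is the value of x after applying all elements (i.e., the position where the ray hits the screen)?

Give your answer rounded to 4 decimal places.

Initial: x=-9.0000 theta=0.5000
After 1 (propagate distance d=37): x=9.5000 theta=0.5000
After 2 (thin lens f=29): x=9.5000 theta=5/29 (≈0.1724)
After 3 (propagate distance d=6): x=611/58 (≈10.5345) theta=5/29 (≈0.1724)
After 4 (thin lens f=39): x=611/58 (≈10.5345) theta=-17/174 (≈-0.0977)
After 5 (propagate distance d=31): x=653/87 (≈7.5057) theta=-17/174 (≈-0.0977)
After 6 (thin lens f=56): x=653/87 (≈7.5057) theta=-1129/4872 (≈-0.2317)
After 7 (propagate distance d=26): x=3607/2436 (≈1.4807) theta=-1129/4872 (≈-0.2317)
After 8 (thin lens f=49): x=3607/2436 (≈1.4807) theta=-20845/79576 (≈-0.2620)
After 9 (propagate distance d=26 (to screen)): x=-159053/29841 (≈-5.3300) theta=-20845/79576 (≈-0.2620)
Rounded to 4 decimal places: x = -5.3300

Answer: -5.3300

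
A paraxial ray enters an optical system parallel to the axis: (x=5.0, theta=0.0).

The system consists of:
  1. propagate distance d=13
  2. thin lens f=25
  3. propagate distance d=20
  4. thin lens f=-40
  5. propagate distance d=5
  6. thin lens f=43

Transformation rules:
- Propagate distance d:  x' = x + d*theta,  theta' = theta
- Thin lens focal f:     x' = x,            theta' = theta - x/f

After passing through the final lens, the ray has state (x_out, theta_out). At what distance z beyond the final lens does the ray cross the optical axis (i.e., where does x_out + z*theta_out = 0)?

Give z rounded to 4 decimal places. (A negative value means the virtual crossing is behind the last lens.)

Answer: 0.7026

Derivation:
Initial: x=5.0000 theta=0.0000
After 1 (propagate distance d=13): x=5.0000 theta=0.0000
After 2 (thin lens f=25): x=5.0000 theta=-0.2000
After 3 (propagate distance d=20): x=1.0000 theta=-0.2000
After 4 (thin lens f=-40): x=1.0000 theta=-0.1750
After 5 (propagate distance d=5): x=0.1250 theta=-0.1750
After 6 (thin lens f=43): x=0.1250 theta=-153/860 (≈-0.1779)
z_focus = -x_out/theta_out = -(0.1250)/(-153/860) = 215/306 ≈ 0.7026
Rounded to 4 decimal places: z = 0.7026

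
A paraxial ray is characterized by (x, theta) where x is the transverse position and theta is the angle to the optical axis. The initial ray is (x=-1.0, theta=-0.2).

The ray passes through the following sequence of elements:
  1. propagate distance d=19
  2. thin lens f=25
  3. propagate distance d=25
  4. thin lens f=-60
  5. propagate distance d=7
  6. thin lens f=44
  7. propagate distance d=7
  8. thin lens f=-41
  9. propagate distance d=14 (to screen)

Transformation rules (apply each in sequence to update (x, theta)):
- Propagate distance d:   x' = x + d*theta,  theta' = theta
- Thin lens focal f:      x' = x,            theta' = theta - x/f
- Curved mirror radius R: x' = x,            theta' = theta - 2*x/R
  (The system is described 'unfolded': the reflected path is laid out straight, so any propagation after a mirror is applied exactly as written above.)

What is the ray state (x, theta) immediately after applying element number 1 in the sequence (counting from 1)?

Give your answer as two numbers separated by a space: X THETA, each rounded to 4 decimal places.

Answer: -4.8000 -0.2000

Derivation:
Initial: x=-1.0000 theta=-0.2000
After 1 (propagate distance d=19): x=-4.8000 theta=-0.2000
Rounded to 4 decimal places: x = -4.8000, theta = -0.2000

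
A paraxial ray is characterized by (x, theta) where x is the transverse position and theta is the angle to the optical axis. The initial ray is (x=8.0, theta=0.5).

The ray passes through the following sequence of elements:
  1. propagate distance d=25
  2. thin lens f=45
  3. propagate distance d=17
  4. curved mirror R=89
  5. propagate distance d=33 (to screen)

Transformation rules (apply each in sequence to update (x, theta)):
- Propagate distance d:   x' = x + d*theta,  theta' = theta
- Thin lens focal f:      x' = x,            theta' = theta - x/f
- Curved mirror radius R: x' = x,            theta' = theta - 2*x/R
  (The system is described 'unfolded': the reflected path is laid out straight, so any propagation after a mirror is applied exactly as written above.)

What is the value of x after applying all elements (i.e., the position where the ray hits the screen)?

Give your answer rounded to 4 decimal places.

Initial: x=8.0000 theta=0.5000
After 1 (propagate distance d=25): x=20.5000 theta=0.5000
After 2 (thin lens f=45): x=20.5000 theta=2/45 (≈0.0444)
After 3 (propagate distance d=17): x=1913/90 (≈21.2556) theta=2/45 (≈0.0444)
After 4 (curved mirror R=89): x=1913/90 (≈21.2556) theta=-347/801 (≈-0.4332)
After 5 (propagate distance d=33 (to screen)): x=55747/8010 (≈6.9597) theta=-347/801 (≈-0.4332)
Rounded to 4 decimal places: x = 6.9597

Answer: 6.9597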